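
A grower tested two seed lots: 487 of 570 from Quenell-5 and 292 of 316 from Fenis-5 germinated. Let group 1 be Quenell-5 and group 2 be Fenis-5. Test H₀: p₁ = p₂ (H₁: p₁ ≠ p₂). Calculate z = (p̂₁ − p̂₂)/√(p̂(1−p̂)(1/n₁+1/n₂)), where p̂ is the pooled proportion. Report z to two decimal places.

p̂₁ = 487/570 = 0.85439, p̂₂ = 292/316 = 0.92405.
Pooled p̂ = (487+292)/(570+316) = 779/886 = 0.87923.
SE = √(0.106183 × 0.00491894) = 0.02285.
z = (0.85439 − 0.92405)/0.02285 = -0.06966/0.02285 = -3.05.

z = -3.05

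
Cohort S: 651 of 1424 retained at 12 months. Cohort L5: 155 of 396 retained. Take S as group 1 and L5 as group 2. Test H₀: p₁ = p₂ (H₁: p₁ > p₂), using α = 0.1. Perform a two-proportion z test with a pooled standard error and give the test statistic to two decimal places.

z = 2.33

p̂₁ = 651/1424 = 0.4572, p̂₂ = 155/396 = 0.3914.
Pooled p̂ = (651+155)/(1424+396) = 806/1820 = 0.4429.
SE = √(p̂(1−p̂)(1/n₁+1/n₂)) = √(0.4429·0.5571·0.0032275) = √(0.000796336) = 0.0282.
z = (0.4572 − 0.3914)/0.0282 = 0.0658/0.0282 = 2.33.
p-value = P(Z > 2.330) ≈ 0.0099, so at α = 0.1 we reject H₀.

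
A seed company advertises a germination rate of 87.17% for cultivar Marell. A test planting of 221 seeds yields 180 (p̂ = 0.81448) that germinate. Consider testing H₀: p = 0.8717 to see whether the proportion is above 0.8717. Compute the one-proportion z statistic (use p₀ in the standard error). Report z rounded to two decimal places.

z = -2.54

p̂ = 180/221 = 0.8145.
Under H₀, SE = √(0.8717·0.1283/221) = √(0.000506059) = 0.0225.
z = (0.8145 − 0.8717)/0.0225 = -0.0572/0.0225 = -2.54.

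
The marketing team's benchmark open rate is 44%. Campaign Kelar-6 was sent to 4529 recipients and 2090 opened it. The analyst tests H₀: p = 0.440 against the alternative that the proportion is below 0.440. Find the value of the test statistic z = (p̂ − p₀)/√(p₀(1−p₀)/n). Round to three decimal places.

p̂ = 2090/4529 ≈ 0.461471.
Standard error under H₀: √(0.44×0.56/4529) = 0.007376.
z = (0.461471 − 0.44)/0.007376 = 0.021471/0.007376 = 2.911.
p-value = P(Z < 2.911) ≈ 0.9982.

z = 2.911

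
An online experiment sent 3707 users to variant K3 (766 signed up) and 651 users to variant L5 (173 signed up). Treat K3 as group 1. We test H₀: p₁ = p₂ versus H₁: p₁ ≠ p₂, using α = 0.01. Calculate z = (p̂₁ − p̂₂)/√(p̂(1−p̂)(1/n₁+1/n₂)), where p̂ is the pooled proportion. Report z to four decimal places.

p̂₁ = 766/3707 ≈ 0.206636, p̂₂ = 173/651 ≈ 0.265745.
Pooled p̂ = (766+173)/(3707+651) = 939/4358 = 0.215466.
SE = √(0.16904 × 0.00180586) = 0.017472.
z = (0.206636 − 0.265745)/0.017472 = -0.059109/0.017472 = -3.3831.
p-value = 2·P(Z > 3.383) ≈ 0.0007. With α = 0.01, reject H₀.

z = -3.3831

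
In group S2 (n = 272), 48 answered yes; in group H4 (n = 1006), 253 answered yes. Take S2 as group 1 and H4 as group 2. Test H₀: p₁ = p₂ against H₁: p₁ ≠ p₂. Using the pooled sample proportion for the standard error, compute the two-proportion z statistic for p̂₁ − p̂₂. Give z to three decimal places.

p̂₁ = 48/272 ≈ 0.17647, p̂₂ = 253/1006 ≈ 0.25149.
Pooled p̂ = (48+253)/(272+1006) = 301/1278 = 0.23552.
SE = √(p̂(1−p̂)(1/n₁+1/n₂)) = √(0.23552·0.76448·0.00467051) = √(0.000840937) = 0.02900.
z = (0.17647 − 0.25149)/0.02900 = -0.07502/0.02900 = -2.587.
p-value = 2·P(Z > 2.587) ≈ 0.0097.

z = -2.587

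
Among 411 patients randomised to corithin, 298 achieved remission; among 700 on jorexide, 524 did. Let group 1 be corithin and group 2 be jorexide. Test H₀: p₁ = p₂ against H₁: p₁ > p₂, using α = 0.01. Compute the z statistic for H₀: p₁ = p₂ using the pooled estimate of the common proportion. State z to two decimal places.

p̂₁ = 298/411 = 0.7251, p̂₂ = 524/700 = 0.7486.
Pooled p̂ = (298+524)/(411+700) = 822/1111 = 0.7399.
SE = √(p̂(1−p̂)(1/n₁+1/n₂)) = √(0.7399·0.2601·0.00386166) = √(0.000743217) = 0.0273.
z = (0.7251 − 0.7486)/0.0273 = -0.0235/0.0273 = -0.86.
p-value = P(Z > -0.862) ≈ 0.8058, so at α = 0.01 we fail to reject H₀.

z = -0.86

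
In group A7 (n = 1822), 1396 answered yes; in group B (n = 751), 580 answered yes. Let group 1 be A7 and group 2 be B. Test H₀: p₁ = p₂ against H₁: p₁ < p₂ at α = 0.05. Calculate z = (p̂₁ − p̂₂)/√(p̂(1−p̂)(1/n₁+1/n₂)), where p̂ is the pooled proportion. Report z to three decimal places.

p̂₁ = 1396/1822 = 0.76619, p̂₂ = 580/751 = 0.77230.
Pooled p̂ = (1396+580)/(1822+751) = 1976/2573 = 0.76798.
SE = √(p̂(1−p̂)(1/n₁+1/n₂)) = √(0.76798·0.23202·0.00188041) = √(0.000335068) = 0.01830.
z = (0.76619 − 0.77230)/0.01830 = -0.00611/0.01830 = -0.334.
p-value = P(Z < -0.334) ≈ 0.3692. With α = 0.05, fail to reject H₀.

z = -0.334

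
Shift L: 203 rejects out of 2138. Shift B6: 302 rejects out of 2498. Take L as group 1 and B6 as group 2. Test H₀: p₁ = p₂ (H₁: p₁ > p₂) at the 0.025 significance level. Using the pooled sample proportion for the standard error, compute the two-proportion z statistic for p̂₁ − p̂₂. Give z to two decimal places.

p̂₁ = 203/2138 = 0.0949, p̂₂ = 302/2498 = 0.1209.
Pooled p̂ = (203+302)/(2138+2498) = 505/4636 = 0.1089.
SE = √(p̂(1−p̂)(1/n₁+1/n₂)) = √(0.1089·0.8911·0.000868047) = √(8.42564e-05) = 0.0092.
z = (0.0949 − 0.1209)/0.0092 = -0.0260/0.0092 = -2.83.
p-value = P(Z > -2.827) ≈ 0.9976, so at α = 0.025 we fail to reject H₀.

z = -2.83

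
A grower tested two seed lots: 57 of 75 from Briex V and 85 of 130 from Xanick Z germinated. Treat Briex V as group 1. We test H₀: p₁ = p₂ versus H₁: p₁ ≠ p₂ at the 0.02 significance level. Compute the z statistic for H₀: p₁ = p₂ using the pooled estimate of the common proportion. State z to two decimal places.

z = 1.59

p̂₁ = 57/75 ≈ 0.7600, p̂₂ = 85/130 ≈ 0.6538.
Pooled p̂ = (57+85)/(75+130) = 142/205 = 0.6927.
SE = √(p̂(1−p̂)(1/n₁+1/n₂)) = √(0.6927·0.3073·0.0210256) = √(0.0044758) = 0.0669.
z = (0.7600 − 0.6538)/0.0669 = 0.1062/0.0669 = 1.59.
p-value = 2·P(Z > 1.587) ≈ 0.1126. With α = 0.02, fail to reject H₀.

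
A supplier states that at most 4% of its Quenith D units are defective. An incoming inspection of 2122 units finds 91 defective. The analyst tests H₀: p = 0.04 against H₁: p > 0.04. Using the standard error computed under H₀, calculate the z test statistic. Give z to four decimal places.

z = 0.6780

p̂ = 91/2122 = 0.042884.
Standard error under H₀: √(0.04×0.96/2122) = 0.004254.
z = (0.042884 − 0.04)/0.004254 = 0.002884/0.004254 = 0.6780.
p-value = P(Z > 0.678) ≈ 0.2489.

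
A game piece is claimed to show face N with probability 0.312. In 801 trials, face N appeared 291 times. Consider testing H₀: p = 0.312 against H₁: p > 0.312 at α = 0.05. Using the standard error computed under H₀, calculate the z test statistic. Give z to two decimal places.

z = 3.13

p̂ = 291/801 ≈ 0.3633.
Standard error under H₀: √(0.312×0.688/801) = 0.0164.
z = (0.3633 − 0.312)/0.0164 = 0.0513/0.0164 = 3.13.
p-value = P(Z > 3.133) ≈ 0.0009; since p < α = 0.05, reject H₀.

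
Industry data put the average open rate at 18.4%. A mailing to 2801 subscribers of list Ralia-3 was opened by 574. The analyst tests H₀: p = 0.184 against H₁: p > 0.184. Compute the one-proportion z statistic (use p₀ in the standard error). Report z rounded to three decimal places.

z = 2.858

p̂ = 574/2801 = 0.204927.
SE = √(p₀(1−p₀)/n) = √(0.15014/2801) = 0.007321.
z = (0.204927 − 0.184)/0.007321 = 0.020927/0.007321 = 2.858.
p-value = P(Z > 2.858) ≈ 0.0021.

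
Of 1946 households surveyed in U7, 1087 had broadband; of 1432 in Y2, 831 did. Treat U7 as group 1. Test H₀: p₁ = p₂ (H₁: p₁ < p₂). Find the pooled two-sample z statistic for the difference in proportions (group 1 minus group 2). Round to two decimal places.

p̂₁ = 1087/1946 ≈ 0.5586, p̂₂ = 831/1432 ≈ 0.5803.
Pooled p̂ = (1087+831)/(1946+1432) = 1918/3378 = 0.5678.
SE = √(0.245404 × 0.0012122) = 0.0172.
z = (0.5586 − 0.5803)/0.0172 = -0.0217/0.0172 = -1.26.
p-value = P(Z < -1.260) ≈ 0.1039.

z = -1.26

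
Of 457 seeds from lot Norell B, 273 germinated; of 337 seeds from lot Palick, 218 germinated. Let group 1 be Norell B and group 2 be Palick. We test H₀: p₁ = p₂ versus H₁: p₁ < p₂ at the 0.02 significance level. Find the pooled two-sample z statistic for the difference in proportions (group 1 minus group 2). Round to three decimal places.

p̂₁ = 273/457 ≈ 0.59737, p̂₂ = 218/337 ≈ 0.64688.
Pooled p̂ = (273+218)/(457+337) = 491/794 = 0.61839.
SE = √(p̂(1−p̂)(1/n₁+1/n₂)) = √(0.61839·0.38161·0.00515554) = √(0.00121663) = 0.03488.
z = (0.59737 − 0.64688)/0.03488 = -0.04951/0.03488 = -1.419.
p-value = P(Z < -1.419) ≈ 0.0779; since p > α = 0.02, fail to reject H₀.

z = -1.419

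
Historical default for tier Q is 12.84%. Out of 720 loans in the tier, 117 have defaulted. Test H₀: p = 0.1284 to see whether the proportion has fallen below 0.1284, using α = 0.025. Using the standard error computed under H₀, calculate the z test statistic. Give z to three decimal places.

z = 2.735

p̂ = 117/720 ≈ 0.16250.
SE = √(p₀(1−p₀)/n) = √(0.11191/720) = 0.01247.
z = (0.16250 − 0.1284)/0.01247 = 0.03410/0.01247 = 2.735.
p-value = P(Z < 2.735) ≈ 0.9969, so at α = 0.025 we fail to reject H₀.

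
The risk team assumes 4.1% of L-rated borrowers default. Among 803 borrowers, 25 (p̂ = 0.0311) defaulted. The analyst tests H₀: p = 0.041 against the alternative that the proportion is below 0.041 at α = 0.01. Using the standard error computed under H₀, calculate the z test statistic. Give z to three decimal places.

p̂ = 25/803 = 0.03113.
SE = √(p₀(1−p₀)/n) = √(0.039319/803) = 0.00700.
z = (0.03113 − 0.041)/0.00700 = -0.00987/0.00700 = -1.410.
p-value = P(Z < -1.410) ≈ 0.0793, so at α = 0.01 we fail to reject H₀.

z = -1.410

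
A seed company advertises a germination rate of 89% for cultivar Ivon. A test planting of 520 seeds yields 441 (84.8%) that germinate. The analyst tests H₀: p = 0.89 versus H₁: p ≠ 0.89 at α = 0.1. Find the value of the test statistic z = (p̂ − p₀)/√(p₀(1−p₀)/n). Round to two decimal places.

p̂ = 441/520 ≈ 0.8481.
SE = √(p₀(1−p₀)/n) = √(0.0979/520) = 0.0137.
z = (0.8481 − 0.89)/0.0137 = -0.0419/0.0137 = -3.06.
Two-sided p-value ≈ 2·Φ(−3.055) = 0.0022. With α = 0.1, reject H₀.

z = -3.06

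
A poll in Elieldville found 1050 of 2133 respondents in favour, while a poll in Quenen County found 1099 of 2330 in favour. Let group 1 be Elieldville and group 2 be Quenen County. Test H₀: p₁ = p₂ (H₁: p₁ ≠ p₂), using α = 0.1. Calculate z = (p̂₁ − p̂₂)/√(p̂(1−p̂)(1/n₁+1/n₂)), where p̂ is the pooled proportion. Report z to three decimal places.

z = 1.375

p̂₁ = 1050/2133 ≈ 0.49226, p̂₂ = 1099/2330 ≈ 0.47167.
Pooled p̂ = (1050+1099)/(2133+2330) = 2149/4463 = 0.48151.
SE = √(0.249658 × 0.000898008) = 0.01497.
z = (0.49226 − 0.47167)/0.01497 = 0.02059/0.01497 = 1.375.
p-value = 2·P(Z > 1.375) ≈ 0.1691; since p > α = 0.1, fail to reject H₀.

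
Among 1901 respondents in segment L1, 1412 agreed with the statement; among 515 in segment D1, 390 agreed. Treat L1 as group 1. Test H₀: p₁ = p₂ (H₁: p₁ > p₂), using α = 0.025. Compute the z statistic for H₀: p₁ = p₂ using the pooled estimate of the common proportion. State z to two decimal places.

p̂₁ = 1412/1901 = 0.7428, p̂₂ = 390/515 = 0.7573.
Pooled p̂ = (1412+390)/(1901+515) = 1802/2416 = 0.7459.
SE = √(p̂(1−p̂)(1/n₁+1/n₂)) = √(0.7459·0.2541·0.00246779) = √(0.000467775) = 0.0216.
z = (0.7428 − 0.7573)/0.0216 = -0.0145/0.0216 = -0.67.
p-value = P(Z > -0.671) ≈ 0.7489; since p > α = 0.025, fail to reject H₀.

z = -0.67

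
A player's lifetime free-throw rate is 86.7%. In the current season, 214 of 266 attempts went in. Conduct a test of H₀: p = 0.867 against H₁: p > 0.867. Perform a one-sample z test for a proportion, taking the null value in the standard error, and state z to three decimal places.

p̂ = 214/266 = 0.80451.
SE = √(p₀(1−p₀)/n) = √(0.11531/266) = 0.02082.
z = (0.80451 − 0.867)/0.02082 = -0.06249/0.02082 = -3.001.
p-value = P(Z > -3.001) ≈ 0.9987.

z = -3.001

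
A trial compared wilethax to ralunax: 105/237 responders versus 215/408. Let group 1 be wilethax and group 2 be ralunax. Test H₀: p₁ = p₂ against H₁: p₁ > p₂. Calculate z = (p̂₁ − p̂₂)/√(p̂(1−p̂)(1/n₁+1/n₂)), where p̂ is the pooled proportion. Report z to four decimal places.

p̂₁ = 105/237 = 0.443038, p̂₂ = 215/408 = 0.526961.
Pooled p̂ = (105+215)/(237+408) = 320/645 = 0.496124.
SE = √(0.249985 × 0.00667039) = 0.040835.
z = (0.443038 − 0.526961)/0.040835 = -0.083923/0.040835 = -2.0552.
p-value = P(Z > -2.055) ≈ 0.9801.

z = -2.0552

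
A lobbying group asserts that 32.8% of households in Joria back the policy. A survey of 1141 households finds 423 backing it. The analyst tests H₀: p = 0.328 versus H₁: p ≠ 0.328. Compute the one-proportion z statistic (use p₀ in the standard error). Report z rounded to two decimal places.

z = 3.07

p̂ = 423/1141 ≈ 0.3707.
Under H₀, SE = √(0.328·0.672/1141) = √(0.000193178) = 0.0139.
z = (0.3707 − 0.328)/0.0139 = 0.0427/0.0139 = 3.07.
p-value = 2·P(Z > 3.074) ≈ 0.0021.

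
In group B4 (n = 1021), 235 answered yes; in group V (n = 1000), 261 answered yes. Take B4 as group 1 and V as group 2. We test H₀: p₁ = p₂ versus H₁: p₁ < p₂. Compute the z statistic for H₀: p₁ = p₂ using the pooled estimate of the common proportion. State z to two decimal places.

z = -1.61

p̂₁ = 235/1021 = 0.2302, p̂₂ = 261/1000 = 0.2610.
Pooled p̂ = (235+261)/(1021+1000) = 496/2021 = 0.2454.
SE = √(p̂(1−p̂)(1/n₁+1/n₂)) = √(0.2454·0.7546·0.00197943) = √(0.000366572) = 0.0191.
z = (0.2302 − 0.2610)/0.0191 = -0.0308/0.0191 = -1.61.
p-value = P(Z < -1.610) ≈ 0.0537.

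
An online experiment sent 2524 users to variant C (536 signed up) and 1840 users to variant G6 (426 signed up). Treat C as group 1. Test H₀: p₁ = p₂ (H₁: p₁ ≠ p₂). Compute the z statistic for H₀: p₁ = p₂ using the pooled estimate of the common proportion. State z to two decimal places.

p̂₁ = 536/2524 = 0.21236, p̂₂ = 426/1840 = 0.23152.
Pooled p̂ = (536+426)/(2524+1840) = 962/4364 = 0.22044.
SE = √(p̂(1−p̂)(1/n₁+1/n₂)) = √(0.22044·0.77956·0.000939675) = √(0.00016148) = 0.01271.
z = (0.21236 − 0.23152)/0.01271 = -0.01916/0.01271 = -1.51.

z = -1.51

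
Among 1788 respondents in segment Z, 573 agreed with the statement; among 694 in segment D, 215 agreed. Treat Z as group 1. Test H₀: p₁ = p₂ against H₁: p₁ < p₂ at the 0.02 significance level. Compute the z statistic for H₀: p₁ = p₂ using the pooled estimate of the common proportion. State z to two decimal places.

p̂₁ = 573/1788 ≈ 0.3205, p̂₂ = 215/694 ≈ 0.3098.
Pooled p̂ = (573+215)/(1788+694) = 788/2482 = 0.3175.
SE = √(0.216689 × 0.00200021) = 0.0208.
z = (0.3205 − 0.3098)/0.0208 = 0.0107/0.0208 = 0.51.
p-value = P(Z < 0.513) ≈ 0.6959, so at α = 0.02 we fail to reject H₀.

z = 0.51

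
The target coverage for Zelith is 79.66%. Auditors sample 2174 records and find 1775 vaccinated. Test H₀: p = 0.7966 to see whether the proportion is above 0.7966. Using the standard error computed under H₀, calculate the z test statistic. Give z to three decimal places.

p̂ = 1775/2174 = 0.816467.
SE = √(p₀(1−p₀)/n) = √(0.16203/2174) = 0.008633.
z = (0.816467 − 0.7966)/0.008633 = 0.019867/0.008633 = 2.301.
p-value = P(Z > 2.301) ≈ 0.0107.

z = 2.301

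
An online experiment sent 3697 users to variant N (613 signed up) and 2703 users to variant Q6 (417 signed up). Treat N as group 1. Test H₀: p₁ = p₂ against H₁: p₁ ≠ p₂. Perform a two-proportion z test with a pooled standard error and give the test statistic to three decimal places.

z = 1.241

p̂₁ = 613/3697 ≈ 0.16581, p̂₂ = 417/2703 ≈ 0.15427.
Pooled p̂ = (613+417)/(3697+2703) = 1030/6400 = 0.16094.
SE = √(p̂(1−p̂)(1/n₁+1/n₂)) = √(0.16094·0.83906·0.000640449) = √(8.64841e-05) = 0.00930.
z = (0.16581 − 0.15427)/0.00930 = 0.01154/0.00930 = 1.241.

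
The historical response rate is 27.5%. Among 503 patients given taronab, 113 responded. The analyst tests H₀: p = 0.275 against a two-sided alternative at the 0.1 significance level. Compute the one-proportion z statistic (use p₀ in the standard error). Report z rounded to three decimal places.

p̂ = 113/503 ≈ 0.22465.
Under H₀, SE = √(0.275·0.725/503) = √(0.000396372) = 0.01991.
z = (0.22465 − 0.275)/0.01991 = -0.05035/0.01991 = -2.529.
Two-sided p-value ≈ 2·Φ(−2.529) = 0.0114. With α = 0.1, reject H₀.

z = -2.529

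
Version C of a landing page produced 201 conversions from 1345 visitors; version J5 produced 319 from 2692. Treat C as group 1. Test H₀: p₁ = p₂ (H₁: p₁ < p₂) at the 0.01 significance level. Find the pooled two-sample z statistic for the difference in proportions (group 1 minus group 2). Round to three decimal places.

z = 2.766

p̂₁ = 201/1345 = 0.149442, p̂₂ = 319/2692 = 0.118499.
Pooled p̂ = (201+319)/(1345+2692) = 520/4037 = 0.128809.
SE = √(0.112217 × 0.00111497) = 0.011186.
z = (0.149442 − 0.118499)/0.011186 = 0.030943/0.011186 = 2.766.
p-value = P(Z < 2.766) ≈ 0.9972; since p > α = 0.01, fail to reject H₀.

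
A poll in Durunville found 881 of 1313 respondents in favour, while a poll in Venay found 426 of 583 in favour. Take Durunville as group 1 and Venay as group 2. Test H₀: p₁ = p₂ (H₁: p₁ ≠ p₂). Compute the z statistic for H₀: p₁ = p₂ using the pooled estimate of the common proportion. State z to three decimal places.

z = -2.593

p̂₁ = 881/1313 = 0.67098, p̂₂ = 426/583 = 0.73070.
Pooled p̂ = (881+426)/(1313+583) = 1307/1896 = 0.68935.
SE = √(p̂(1−p̂)(1/n₁+1/n₂)) = √(0.68935·0.31065·0.00247688) = √(0.000530419) = 0.02303.
z = (0.67098 − 0.73070)/0.02303 = -0.05972/0.02303 = -2.593.
p-value = 2·P(Z > 2.593) ≈ 0.0095.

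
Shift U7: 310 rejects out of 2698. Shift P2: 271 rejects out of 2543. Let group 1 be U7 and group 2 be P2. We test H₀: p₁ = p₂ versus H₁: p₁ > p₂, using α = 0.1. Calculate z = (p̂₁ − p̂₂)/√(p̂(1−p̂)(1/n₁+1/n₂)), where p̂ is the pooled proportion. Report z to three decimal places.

p̂₁ = 310/2698 = 0.11490, p̂₂ = 271/2543 = 0.10657.
Pooled p̂ = (310+271)/(2698+2543) = 581/5241 = 0.11086.
SE = √(p̂(1−p̂)(1/n₁+1/n₂)) = √(0.11086·0.88914·0.000763881) = √(7.52939e-05) = 0.00868.
z = (0.11490 − 0.10657)/0.00868 = 0.00833/0.00868 = 0.960.
p-value = P(Z > 0.960) ≈ 0.1684, so at α = 0.1 we fail to reject H₀.

z = 0.960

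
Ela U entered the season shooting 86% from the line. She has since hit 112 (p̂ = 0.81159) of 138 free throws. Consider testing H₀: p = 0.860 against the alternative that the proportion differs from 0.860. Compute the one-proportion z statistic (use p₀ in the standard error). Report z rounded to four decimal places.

z = -1.6388

p̂ = 112/138 = 0.811594.
SE = √(p₀(1−p₀)/n) = √(0.1204/138) = 0.029537.
z = (0.811594 − 0.86)/0.029537 = -0.048406/0.029537 = -1.6388.
p-value = 2·P(Z > 1.639) ≈ 0.1013.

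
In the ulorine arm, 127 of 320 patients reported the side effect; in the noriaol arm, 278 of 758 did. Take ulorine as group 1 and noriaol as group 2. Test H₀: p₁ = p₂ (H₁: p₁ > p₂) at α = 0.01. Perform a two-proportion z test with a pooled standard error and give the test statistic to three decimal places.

p̂₁ = 127/320 ≈ 0.39687, p̂₂ = 278/758 ≈ 0.36675.
Pooled p̂ = (127+278)/(320+758) = 405/1078 = 0.37570.
SE = √(0.234548 × 0.00444426) = 0.03229.
z = (0.39687 − 0.36675)/0.03229 = 0.03012/0.03229 = 0.933.
p-value = P(Z > 0.933) ≈ 0.1754, so at α = 0.01 we fail to reject H₀.

z = 0.933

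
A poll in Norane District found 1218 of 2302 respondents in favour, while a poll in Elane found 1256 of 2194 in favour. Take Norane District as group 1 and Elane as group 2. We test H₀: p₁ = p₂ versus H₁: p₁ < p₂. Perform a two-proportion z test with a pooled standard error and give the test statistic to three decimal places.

p̂₁ = 1218/2302 ≈ 0.52911, p̂₂ = 1256/2194 ≈ 0.57247.
Pooled p̂ = (1218+1256)/(2302+2194) = 2474/4496 = 0.55027.
SE = √(p̂(1−p̂)(1/n₁+1/n₂)) = √(0.55027·0.44973·0.000890193) = √(0.000220299) = 0.01484.
z = (0.52911 − 0.57247)/0.01484 = -0.04336/0.01484 = -2.922.
p-value = P(Z < -2.922) ≈ 0.0017.

z = -2.922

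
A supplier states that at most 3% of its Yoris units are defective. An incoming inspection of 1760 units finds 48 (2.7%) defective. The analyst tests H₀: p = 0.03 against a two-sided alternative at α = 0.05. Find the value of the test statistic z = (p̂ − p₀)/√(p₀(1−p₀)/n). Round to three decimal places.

p̂ = 48/1760 ≈ 0.02727.
Standard error under H₀: √(0.03×0.97/1760) = 0.00407.
z = (0.02727 − 0.03)/0.00407 = -0.00273/0.00407 = -0.671.
Two-sided p-value ≈ 2·Φ(−0.671) = 0.5024. With α = 0.05, fail to reject H₀.

z = -0.671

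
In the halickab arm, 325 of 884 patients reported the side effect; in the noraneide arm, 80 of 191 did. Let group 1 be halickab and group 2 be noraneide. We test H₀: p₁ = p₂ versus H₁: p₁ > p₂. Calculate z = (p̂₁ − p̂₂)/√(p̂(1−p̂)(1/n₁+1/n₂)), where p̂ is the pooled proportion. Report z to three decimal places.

p̂₁ = 325/884 = 0.36765, p̂₂ = 80/191 = 0.41885.
Pooled p̂ = (325+80)/(884+191) = 405/1075 = 0.37674.
SE = √(0.234808 × 0.00636682) = 0.03866.
z = (0.36765 − 0.41885)/0.03866 = -0.05120/0.03866 = -1.324.
p-value = P(Z > -1.324) ≈ 0.9073.

z = -1.324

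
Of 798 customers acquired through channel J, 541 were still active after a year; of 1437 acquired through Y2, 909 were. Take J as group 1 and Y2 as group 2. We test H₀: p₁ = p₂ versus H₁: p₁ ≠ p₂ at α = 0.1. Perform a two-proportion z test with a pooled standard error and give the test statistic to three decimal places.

p̂₁ = 541/798 ≈ 0.67794, p̂₂ = 909/1437 ≈ 0.63257.
Pooled p̂ = (541+909)/(798+1437) = 1450/2235 = 0.64877.
SE = √(0.227868 × 0.00194903) = 0.02107.
z = (0.67794 − 0.63257)/0.02107 = 0.04537/0.02107 = 2.153.
p-value = 2·P(Z > 2.153) ≈ 0.0313; since p < α = 0.1, reject H₀.

z = 2.153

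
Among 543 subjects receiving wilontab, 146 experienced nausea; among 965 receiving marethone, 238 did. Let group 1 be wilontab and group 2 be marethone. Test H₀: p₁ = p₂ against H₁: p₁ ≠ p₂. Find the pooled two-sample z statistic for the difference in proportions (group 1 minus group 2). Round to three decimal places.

p̂₁ = 146/543 ≈ 0.26888, p̂₂ = 238/965 ≈ 0.24663.
Pooled p̂ = (146+238)/(543+965) = 384/1508 = 0.25464.
SE = √(0.189799 × 0.00287789) = 0.02337.
z = (0.26888 − 0.24663)/0.02337 = 0.02225/0.02337 = 0.952.
p-value = 2·P(Z > 0.952) ≈ 0.3412.

z = 0.952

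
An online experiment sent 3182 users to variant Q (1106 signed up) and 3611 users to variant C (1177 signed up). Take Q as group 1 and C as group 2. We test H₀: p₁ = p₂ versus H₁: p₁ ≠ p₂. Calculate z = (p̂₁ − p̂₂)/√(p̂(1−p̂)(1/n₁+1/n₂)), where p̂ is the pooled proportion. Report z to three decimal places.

p̂₁ = 1106/3182 ≈ 0.34758, p̂₂ = 1177/3611 ≈ 0.32595.
Pooled p̂ = (1106+1177)/(3182+3611) = 2283/6793 = 0.33608.
SE = √(0.223131 × 0.000591199) = 0.01149.
z = (0.34758 − 0.32595)/0.01149 = 0.02163/0.01149 = 1.883.

z = 1.883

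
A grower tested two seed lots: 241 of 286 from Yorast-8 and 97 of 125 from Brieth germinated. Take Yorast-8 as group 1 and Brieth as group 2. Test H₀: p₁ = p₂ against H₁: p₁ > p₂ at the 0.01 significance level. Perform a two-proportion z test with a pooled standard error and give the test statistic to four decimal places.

p̂₁ = 241/286 ≈ 0.842657, p̂₂ = 97/125 ≈ 0.776000.
Pooled p̂ = (241+97)/(286+125) = 338/411 = 0.822384.
SE = √(0.146068 × 0.0114965) = 0.040979.
z = (0.842657 − 0.776000)/0.040979 = 0.066657/0.040979 = 1.6266.
p-value = P(Z > 1.627) ≈ 0.0519; since p > α = 0.01, fail to reject H₀.

z = 1.6266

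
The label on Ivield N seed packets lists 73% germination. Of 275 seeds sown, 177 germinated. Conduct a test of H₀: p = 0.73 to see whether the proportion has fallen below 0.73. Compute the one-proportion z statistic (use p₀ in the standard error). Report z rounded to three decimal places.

p̂ = 177/275 = 0.64364.
Under H₀, SE = √(0.73·0.27/275) = √(0.000716727) = 0.02677.
z = (0.64364 − 0.73)/0.02677 = -0.08636/0.02677 = -3.226.

z = -3.226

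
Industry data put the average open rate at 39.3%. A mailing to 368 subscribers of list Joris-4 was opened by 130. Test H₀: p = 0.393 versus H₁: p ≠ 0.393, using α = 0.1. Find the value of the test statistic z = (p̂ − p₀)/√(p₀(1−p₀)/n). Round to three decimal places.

z = -1.561

p̂ = 130/368 ≈ 0.35326.
Under H₀, SE = √(0.393·0.607/368) = √(0.000648236) = 0.02546.
z = (0.35326 − 0.393)/0.02546 = -0.03974/0.02546 = -1.561.
p-value = 2·P(Z > 1.561) ≈ 0.1186. With α = 0.1, fail to reject H₀.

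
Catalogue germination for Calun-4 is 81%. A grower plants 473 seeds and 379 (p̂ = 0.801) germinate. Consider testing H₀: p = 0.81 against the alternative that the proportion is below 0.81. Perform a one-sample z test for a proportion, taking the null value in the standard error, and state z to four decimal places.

z = -0.4841

p̂ = 379/473 ≈ 0.801268.
SE = √(p₀(1−p₀)/n) = √(0.1539/473) = 0.018038.
z = (0.801268 − 0.81)/0.018038 = -0.008732/0.018038 = -0.4841.
p-value = P(Z < -0.484) ≈ 0.3142.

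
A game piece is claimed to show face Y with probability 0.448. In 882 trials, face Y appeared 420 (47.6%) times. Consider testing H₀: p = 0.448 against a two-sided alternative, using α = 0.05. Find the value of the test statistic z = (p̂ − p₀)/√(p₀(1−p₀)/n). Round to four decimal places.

p̂ = 420/882 = 0.4761905.
SE = √(p₀(1−p₀)/n) = √(0.2473/882) = 0.0167446.
z = (0.4761905 − 0.448)/0.0167446 = 0.0281905/0.0167446 = 1.6836.
Two-sided p-value ≈ 2·Φ(−1.684) = 0.0923; since p > α = 0.05, fail to reject H₀.

z = 1.6836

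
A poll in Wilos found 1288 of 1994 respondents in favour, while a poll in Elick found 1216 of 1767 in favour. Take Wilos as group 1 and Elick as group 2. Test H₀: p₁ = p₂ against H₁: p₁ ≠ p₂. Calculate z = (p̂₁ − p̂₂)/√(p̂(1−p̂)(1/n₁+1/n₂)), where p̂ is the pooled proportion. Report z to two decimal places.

z = -2.74

p̂₁ = 1288/1994 ≈ 0.64594, p̂₂ = 1216/1767 ≈ 0.68817.
Pooled p̂ = (1288+1216)/(1994+1767) = 2504/3761 = 0.66578.
SE = √(0.222517 × 0.00106744) = 0.01541.
z = (0.64594 − 0.68817)/0.01541 = -0.04223/0.01541 = -2.74.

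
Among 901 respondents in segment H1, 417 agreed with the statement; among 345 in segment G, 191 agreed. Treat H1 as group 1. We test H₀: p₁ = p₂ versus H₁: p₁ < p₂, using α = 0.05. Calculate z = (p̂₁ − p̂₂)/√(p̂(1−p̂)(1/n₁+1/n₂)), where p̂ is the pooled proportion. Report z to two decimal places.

z = -2.87

p̂₁ = 417/901 = 0.4628, p̂₂ = 191/345 = 0.5536.
Pooled p̂ = (417+191)/(901+345) = 608/1246 = 0.4880.
SE = √(p̂(1−p̂)(1/n₁+1/n₂)) = √(0.4880·0.5120·0.00400843) = √(0.00100153) = 0.0316.
z = (0.4628 − 0.5536)/0.0316 = -0.0908/0.0316 = -2.87.
p-value = P(Z < -2.869) ≈ 0.0021, so at α = 0.05 we reject H₀.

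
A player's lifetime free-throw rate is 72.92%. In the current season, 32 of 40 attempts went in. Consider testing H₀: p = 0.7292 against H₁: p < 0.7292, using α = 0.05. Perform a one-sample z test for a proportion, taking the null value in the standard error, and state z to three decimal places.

z = 1.008

p̂ = 32/40 = 0.80000.
Standard error under H₀: √(0.7292×0.2708/40) = 0.07026.
z = (0.80000 − 0.7292)/0.07026 = 0.07080/0.07026 = 1.008.
p-value = P(Z < 1.008) ≈ 0.8432. With α = 0.05, fail to reject H₀.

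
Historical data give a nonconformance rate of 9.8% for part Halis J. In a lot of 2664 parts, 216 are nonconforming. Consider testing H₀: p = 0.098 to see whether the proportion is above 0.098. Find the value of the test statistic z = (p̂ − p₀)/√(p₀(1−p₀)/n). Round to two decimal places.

p̂ = 216/2664 ≈ 0.08108.
SE = √(p₀(1−p₀)/n) = √(0.088396/2664) = 0.00576.
z = (0.08108 − 0.098)/0.00576 = -0.01692/0.00576 = -2.94.
p-value = P(Z > -2.937) ≈ 0.9983.

z = -2.94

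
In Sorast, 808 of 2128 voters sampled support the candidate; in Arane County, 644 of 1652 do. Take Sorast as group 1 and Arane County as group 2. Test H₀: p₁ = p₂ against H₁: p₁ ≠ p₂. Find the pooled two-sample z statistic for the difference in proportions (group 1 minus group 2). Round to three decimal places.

z = -0.635

p̂₁ = 808/2128 = 0.37970, p̂₂ = 644/1652 = 0.38983.
Pooled p̂ = (808+644)/(2128+1652) = 1452/3780 = 0.38413.
SE = √(p̂(1−p̂)(1/n₁+1/n₂)) = √(0.38413·0.61587·0.00107525) = √(0.000254376) = 0.01595.
z = (0.37970 − 0.38983)/0.01595 = -0.01013/0.01595 = -0.635.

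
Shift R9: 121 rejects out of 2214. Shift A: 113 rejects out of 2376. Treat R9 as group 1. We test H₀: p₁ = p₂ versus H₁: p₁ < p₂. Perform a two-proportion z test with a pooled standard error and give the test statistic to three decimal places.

z = 1.092

p̂₁ = 121/2214 ≈ 0.054652, p̂₂ = 113/2376 ≈ 0.047559.
Pooled p̂ = (121+113)/(2214+2376) = 234/4590 = 0.050980.
SE = √(p̂(1−p̂)(1/n₁+1/n₂)) = √(0.050980·0.949020·0.000872547) = √(4.2215e-05) = 0.006497.
z = (0.054652 − 0.047559)/0.006497 = 0.007093/0.006497 = 1.092.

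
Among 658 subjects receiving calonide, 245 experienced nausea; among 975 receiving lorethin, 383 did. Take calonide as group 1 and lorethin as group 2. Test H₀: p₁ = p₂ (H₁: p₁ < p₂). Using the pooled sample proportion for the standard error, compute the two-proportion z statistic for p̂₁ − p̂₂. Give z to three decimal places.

z = -0.834

p̂₁ = 245/658 ≈ 0.372340, p̂₂ = 383/975 ≈ 0.392821.
Pooled p̂ = (245+383)/(658+975) = 628/1633 = 0.384568.
SE = √(0.236676 × 0.0025454) = 0.024545.
z = (0.372340 − 0.392821)/0.024545 = -0.020481/0.024545 = -0.834.
p-value = P(Z < -0.834) ≈ 0.2020.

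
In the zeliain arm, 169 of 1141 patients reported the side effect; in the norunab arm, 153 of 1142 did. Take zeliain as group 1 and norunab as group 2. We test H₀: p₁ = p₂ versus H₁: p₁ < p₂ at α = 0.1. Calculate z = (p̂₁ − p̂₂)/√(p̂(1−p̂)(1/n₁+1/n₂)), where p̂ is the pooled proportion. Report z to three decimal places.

z = 0.971

p̂₁ = 169/1141 ≈ 0.148116, p̂₂ = 153/1142 ≈ 0.133975.
Pooled p̂ = (169+153)/(1141+1142) = 322/2283 = 0.141042.
SE = √(p̂(1−p̂)(1/n₁+1/n₂)) = √(0.141042·0.858958·0.00175208) = √(0.000212264) = 0.014569.
z = (0.148116 − 0.133975)/0.014569 = 0.014141/0.014569 = 0.971.
p-value = P(Z < 0.971) ≈ 0.8341. With α = 0.1, fail to reject H₀.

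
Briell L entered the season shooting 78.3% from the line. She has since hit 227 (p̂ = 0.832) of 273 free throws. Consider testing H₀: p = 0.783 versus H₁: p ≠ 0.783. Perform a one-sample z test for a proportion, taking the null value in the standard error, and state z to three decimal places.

z = 1.944

p̂ = 227/273 ≈ 0.83150.
SE = √(p₀(1−p₀)/n) = √(0.16991/273) = 0.02495.
z = (0.83150 − 0.783)/0.02495 = 0.04850/0.02495 = 1.944.
p-value = 2·P(Z > 1.944) ≈ 0.0519.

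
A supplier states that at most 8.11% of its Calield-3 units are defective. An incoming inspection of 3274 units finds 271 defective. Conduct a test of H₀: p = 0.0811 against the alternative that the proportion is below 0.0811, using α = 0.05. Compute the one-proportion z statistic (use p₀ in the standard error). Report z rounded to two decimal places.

p̂ = 271/3274 ≈ 0.0828.
SE = √(p₀(1−p₀)/n) = √(0.074523/3274) = 0.0048.
z = (0.0828 − 0.0811)/0.0048 = 0.0017/0.0048 = 0.35.
p-value = P(Z < 0.351) ≈ 0.6371. With α = 0.05, fail to reject H₀.

z = 0.35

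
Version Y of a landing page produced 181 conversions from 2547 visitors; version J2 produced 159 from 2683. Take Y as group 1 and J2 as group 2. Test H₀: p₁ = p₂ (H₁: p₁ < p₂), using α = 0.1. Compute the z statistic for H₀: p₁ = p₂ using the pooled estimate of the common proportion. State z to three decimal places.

z = 1.730

p̂₁ = 181/2547 ≈ 0.07106, p̂₂ = 159/2683 ≈ 0.05926.
Pooled p̂ = (181+159)/(2547+2683) = 340/5230 = 0.06501.
SE = √(0.0607833 × 0.000765336) = 0.00682.
z = (0.07106 − 0.05926)/0.00682 = 0.01180/0.00682 = 1.730.
p-value = P(Z < 1.730) ≈ 0.9582; since p > α = 0.1, fail to reject H₀.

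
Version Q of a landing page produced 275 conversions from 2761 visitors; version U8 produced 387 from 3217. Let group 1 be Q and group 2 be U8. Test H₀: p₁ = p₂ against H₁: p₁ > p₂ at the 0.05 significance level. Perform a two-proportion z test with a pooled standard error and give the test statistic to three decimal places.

z = -2.542

p̂₁ = 275/2761 ≈ 0.099602, p̂₂ = 387/3217 ≈ 0.120298.
Pooled p̂ = (275+387)/(2761+3217) = 662/5978 = 0.110739.
SE = √(0.0984762 × 0.000673036) = 0.008141.
z = (0.099602 − 0.120298)/0.008141 = -0.020696/0.008141 = -2.542.
p-value = P(Z > -2.542) ≈ 0.9945, so at α = 0.05 we fail to reject H₀.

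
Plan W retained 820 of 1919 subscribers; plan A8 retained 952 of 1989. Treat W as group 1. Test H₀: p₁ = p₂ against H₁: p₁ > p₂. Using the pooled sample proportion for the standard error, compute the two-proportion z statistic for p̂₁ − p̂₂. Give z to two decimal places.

p̂₁ = 820/1919 ≈ 0.42731, p̂₂ = 952/1989 ≈ 0.47863.
Pooled p̂ = (820+952)/(1919+1989) = 1772/3908 = 0.45343.
SE = √(0.247831 × 0.00102387) = 0.01593.
z = (0.42731 − 0.47863)/0.01593 = -0.05132/0.01593 = -3.22.

z = -3.22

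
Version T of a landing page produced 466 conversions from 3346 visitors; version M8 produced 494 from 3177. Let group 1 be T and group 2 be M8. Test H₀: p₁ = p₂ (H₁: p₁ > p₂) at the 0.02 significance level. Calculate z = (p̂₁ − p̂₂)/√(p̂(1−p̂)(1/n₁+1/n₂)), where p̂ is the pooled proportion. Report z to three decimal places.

z = -1.848

p̂₁ = 466/3346 ≈ 0.139271, p̂₂ = 494/3177 ≈ 0.155493.
Pooled p̂ = (466+494)/(3346+3177) = 960/6523 = 0.147172.
SE = √(p̂(1−p̂)(1/n₁+1/n₂)) = √(0.147172·0.852828·0.000613627) = √(7.70176e-05) = 0.008776.
z = (0.139271 − 0.155493)/0.008776 = -0.016222/0.008776 = -1.848.
p-value = P(Z > -1.848) ≈ 0.9677, so at α = 0.02 we fail to reject H₀.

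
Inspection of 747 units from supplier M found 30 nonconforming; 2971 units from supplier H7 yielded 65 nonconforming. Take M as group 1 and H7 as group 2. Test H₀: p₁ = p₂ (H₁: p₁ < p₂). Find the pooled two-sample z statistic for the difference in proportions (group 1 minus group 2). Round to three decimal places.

z = 2.831

p̂₁ = 30/747 = 0.040161, p̂₂ = 65/2971 = 0.021878.
Pooled p̂ = (30+65)/(747+2971) = 95/3718 = 0.025551.
SE = √(p̂(1−p̂)(1/n₁+1/n₂)) = √(0.025551·0.974449·0.00167528) = √(4.17118e-05) = 0.006458.
z = (0.040161 − 0.021878)/0.006458 = 0.018283/0.006458 = 2.831.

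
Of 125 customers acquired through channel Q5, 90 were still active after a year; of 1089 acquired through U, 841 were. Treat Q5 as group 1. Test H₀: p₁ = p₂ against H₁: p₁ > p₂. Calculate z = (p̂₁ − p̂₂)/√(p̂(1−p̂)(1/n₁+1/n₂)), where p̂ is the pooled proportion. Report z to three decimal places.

p̂₁ = 90/125 ≈ 0.72000, p̂₂ = 841/1089 ≈ 0.77227.
Pooled p̂ = (90+841)/(125+1089) = 931/1214 = 0.76689.
SE = √(p̂(1−p̂)(1/n₁+1/n₂)) = √(0.76689·0.23311·0.00891827) = √(0.00159433) = 0.03993.
z = (0.72000 − 0.77227)/0.03993 = -0.05227/0.03993 = -1.309.

z = -1.309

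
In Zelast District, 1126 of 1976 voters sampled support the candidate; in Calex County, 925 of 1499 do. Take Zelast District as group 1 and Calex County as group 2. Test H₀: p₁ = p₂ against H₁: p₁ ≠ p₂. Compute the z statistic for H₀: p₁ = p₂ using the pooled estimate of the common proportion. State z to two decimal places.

p̂₁ = 1126/1976 = 0.569838, p̂₂ = 925/1499 = 0.617078.
Pooled p̂ = (1126+925)/(1976+1499) = 2051/3475 = 0.590216.
SE = √(p̂(1−p̂)(1/n₁+1/n₂)) = √(0.590216·0.409784·0.00117318) = √(0.000283748) = 0.016845.
z = (0.569838 − 0.617078)/0.016845 = -0.047240/0.016845 = -2.80.
Two-sided p-value ≈ 2·Φ(−2.804) = 0.0050.

z = -2.80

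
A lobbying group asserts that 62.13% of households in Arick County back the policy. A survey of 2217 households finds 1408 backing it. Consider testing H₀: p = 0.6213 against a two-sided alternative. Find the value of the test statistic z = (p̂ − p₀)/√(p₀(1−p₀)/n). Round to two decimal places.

p̂ = 1408/2217 = 0.6351.
Under H₀, SE = √(0.6213·0.3787/2217) = √(0.000106128) = 0.0103.
z = (0.6351 − 0.6213)/0.0103 = 0.0138/0.0103 = 1.34.

z = 1.34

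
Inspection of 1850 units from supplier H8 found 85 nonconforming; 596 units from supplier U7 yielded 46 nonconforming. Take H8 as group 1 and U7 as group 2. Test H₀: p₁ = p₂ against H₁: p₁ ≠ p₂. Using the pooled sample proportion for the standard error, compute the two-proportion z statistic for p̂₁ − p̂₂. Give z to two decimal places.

z = -2.95

p̂₁ = 85/1850 ≈ 0.0459, p̂₂ = 46/596 ≈ 0.0772.
Pooled p̂ = (85+46)/(1850+596) = 131/2446 = 0.0536.
SE = √(p̂(1−p̂)(1/n₁+1/n₂)) = √(0.0536·0.9464·0.00221839) = √(0.000112447) = 0.0106.
z = (0.0459 − 0.0772)/0.0106 = -0.0313/0.0106 = -2.95.
p-value = 2·P(Z > 2.946) ≈ 0.0032.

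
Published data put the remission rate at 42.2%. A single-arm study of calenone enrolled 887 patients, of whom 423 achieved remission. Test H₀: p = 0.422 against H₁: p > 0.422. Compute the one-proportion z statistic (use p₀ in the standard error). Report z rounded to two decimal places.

p̂ = 423/887 ≈ 0.4769.
SE = √(p₀(1−p₀)/n) = √(0.24392/887) = 0.0166.
z = (0.4769 − 0.422)/0.0166 = 0.0549/0.0166 = 3.31.

z = 3.31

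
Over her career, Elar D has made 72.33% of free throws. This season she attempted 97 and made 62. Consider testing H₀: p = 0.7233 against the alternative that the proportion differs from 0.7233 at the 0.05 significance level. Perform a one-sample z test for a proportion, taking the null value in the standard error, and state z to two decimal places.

p̂ = 62/97 ≈ 0.6392.
Under H₀, SE = √(0.7233·0.2767/97) = √(0.00206327) = 0.0454.
z = (0.6392 − 0.7233)/0.0454 = -0.0841/0.0454 = -1.85.
p-value = 2·P(Z > 1.852) ≈ 0.0640. With α = 0.05, fail to reject H₀.

z = -1.85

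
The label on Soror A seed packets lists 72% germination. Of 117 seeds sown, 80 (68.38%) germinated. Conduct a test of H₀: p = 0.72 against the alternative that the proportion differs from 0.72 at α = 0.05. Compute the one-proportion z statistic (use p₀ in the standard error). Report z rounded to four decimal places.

z = -0.8730

p̂ = 80/117 = 0.683761.
SE = √(p₀(1−p₀)/n) = √(0.2016/117) = 0.041510.
z = (0.683761 − 0.72)/0.041510 = -0.036239/0.041510 = -0.8730.
p-value = 2·P(Z > 0.873) ≈ 0.3826; since p > α = 0.05, fail to reject H₀.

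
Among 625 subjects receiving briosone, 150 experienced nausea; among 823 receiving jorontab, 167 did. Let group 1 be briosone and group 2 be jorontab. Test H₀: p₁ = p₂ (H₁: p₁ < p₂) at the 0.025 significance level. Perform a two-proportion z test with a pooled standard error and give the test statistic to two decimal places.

z = 1.69

p̂₁ = 150/625 ≈ 0.2400, p̂₂ = 167/823 ≈ 0.2029.
Pooled p̂ = (150+167)/(625+823) = 317/1448 = 0.2189.
SE = √(p̂(1−p̂)(1/n₁+1/n₂)) = √(0.2189·0.7811·0.00281507) = √(0.000481364) = 0.0219.
z = (0.2400 − 0.2029)/0.0219 = 0.0371/0.0219 = 1.69.
p-value = P(Z < 1.690) ≈ 0.9545, so at α = 0.025 we fail to reject H₀.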